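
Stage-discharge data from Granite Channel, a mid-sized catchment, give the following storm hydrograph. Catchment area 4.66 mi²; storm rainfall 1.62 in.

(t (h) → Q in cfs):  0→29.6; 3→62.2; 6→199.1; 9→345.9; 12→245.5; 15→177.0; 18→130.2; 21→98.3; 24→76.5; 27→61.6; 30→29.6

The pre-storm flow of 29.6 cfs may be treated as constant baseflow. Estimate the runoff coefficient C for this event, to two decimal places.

C ≈ 0.70

ΣQ_DR = 1130 cfs; V = ΣQ_DR·Δt = 1.220 × 10^7 ft³.
Runoff depth d = V / A = 1.127 in.
C = d / P = 1.127 / 1.62 = 0.70.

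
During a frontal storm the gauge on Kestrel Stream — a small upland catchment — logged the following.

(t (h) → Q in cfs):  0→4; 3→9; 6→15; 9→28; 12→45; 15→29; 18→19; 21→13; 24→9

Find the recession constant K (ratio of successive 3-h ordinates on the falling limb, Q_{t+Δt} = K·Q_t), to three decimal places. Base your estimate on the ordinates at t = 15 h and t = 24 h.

K ≈ 0.677

Using the recession-limb readings at t = 15 h and t = 24 h: Q falls from 29 to 9 cfs over 3 intervals.
K = (Q₂/Q₁)^(1/3) = (9/29)^(1/3) = 0.677.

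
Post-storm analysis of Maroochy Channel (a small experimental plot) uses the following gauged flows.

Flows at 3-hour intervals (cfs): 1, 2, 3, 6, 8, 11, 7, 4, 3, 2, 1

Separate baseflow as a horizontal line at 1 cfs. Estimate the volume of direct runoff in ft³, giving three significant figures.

Direct-runoff ordinates (Q − Q_b): 0.0, 1.0, 2.0, 5.0, 7.0, 10.0, 6.0, 3.0, 2.0, 1.0, 0.0 cfs.
ΣQ_DR = 37.00 cfs.
With Δt = 3 h = 10800 s, V = ΣQ_DR · Δt = 37.00 × 10800 = 4.00 × 10^5 ft³.

V ≈ 4.00 × 10^5 ft³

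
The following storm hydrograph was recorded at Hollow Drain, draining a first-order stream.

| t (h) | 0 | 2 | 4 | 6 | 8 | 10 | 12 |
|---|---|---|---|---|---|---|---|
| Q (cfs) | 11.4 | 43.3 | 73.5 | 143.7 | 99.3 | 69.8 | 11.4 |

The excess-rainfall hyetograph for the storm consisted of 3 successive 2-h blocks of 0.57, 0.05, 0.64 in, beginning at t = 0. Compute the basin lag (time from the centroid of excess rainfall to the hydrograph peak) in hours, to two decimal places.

Centroid of excess rainfall: t_c = Σ P_i·t̄_i / ΣP_i = 3.1111 h (block centres at 1, 3, 5 h).
Hydrograph peak occurs at t = 6 h, so basin lag t_L = 6 − 3.1111 = 2.89 h.

t_L ≈ 2.89 h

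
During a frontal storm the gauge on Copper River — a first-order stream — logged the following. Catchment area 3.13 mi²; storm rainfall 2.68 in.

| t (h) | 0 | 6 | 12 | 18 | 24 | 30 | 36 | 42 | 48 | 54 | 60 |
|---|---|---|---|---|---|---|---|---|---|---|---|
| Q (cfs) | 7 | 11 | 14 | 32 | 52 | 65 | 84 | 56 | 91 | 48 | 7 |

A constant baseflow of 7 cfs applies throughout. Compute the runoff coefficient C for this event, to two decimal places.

C ≈ 0.43

ΣQ_DR = 390.0 cfs; V = ΣQ_DR·Δt = 8.424 × 10^6 ft³.
Runoff depth d = V / A = 1.158 in.
C = d / P = 1.158 / 2.68 = 0.43.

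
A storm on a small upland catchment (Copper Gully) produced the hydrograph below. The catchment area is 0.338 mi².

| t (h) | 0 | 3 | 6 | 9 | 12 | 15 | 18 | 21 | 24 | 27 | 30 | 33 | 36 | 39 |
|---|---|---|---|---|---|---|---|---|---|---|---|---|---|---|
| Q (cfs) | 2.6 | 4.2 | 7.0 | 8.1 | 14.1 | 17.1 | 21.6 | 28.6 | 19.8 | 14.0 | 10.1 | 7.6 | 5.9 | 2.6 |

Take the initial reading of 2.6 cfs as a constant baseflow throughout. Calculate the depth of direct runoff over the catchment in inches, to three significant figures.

d ≈ 1.75 in

Direct runoff: 0.0, 1.6, 4.4, 5.5, 11.5, 14.5, 19.0, 26.0, 17.2, 11.4, 7.5, 5.0, 3.3, 0.0 cfs; ΣQ_DR = 126.9 cfs.
V = ΣQ_DR · Δt = 126.9 × 10800 s = 1.371 × 10^6 ft³.
Over A = 0.338 mi², depth = V / A = 1.75 in.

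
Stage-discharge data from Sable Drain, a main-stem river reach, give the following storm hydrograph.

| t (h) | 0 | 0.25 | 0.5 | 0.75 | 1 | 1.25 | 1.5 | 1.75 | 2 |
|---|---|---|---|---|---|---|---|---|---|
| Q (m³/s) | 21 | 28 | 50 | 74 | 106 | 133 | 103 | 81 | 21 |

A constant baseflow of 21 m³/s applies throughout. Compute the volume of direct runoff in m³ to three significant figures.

Direct-runoff ordinates (Q − Q_b): 0.0, 7.0, 29.0, 53.0, 85.0, 112.0, 82.0, 60.0, 0.0 m³/s.
ΣQ_DR = 428.0 m³/s.
With Δt = 0.25 h = 900 s, V = ΣQ_DR · Δt = 428.0 × 900 = 3.85 × 10^5 m³.

V ≈ 3.85 × 10^5 m³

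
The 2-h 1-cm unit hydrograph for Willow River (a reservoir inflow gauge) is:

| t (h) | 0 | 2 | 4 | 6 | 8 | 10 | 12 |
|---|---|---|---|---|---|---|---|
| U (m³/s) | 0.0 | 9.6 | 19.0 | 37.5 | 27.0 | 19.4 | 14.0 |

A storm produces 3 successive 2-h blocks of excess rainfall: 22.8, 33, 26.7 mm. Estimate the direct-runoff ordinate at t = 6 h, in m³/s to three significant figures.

Q ≈ 174 m³/s

By discrete convolution, Q_j = Σ (P_i / 10 mm) · U_{j−i}.
At t = 6 h (j=3): Q = (22.8/10)·37.5 + (33/10)·19.0 + (26.7/10)·9.6 = 174 m³/s.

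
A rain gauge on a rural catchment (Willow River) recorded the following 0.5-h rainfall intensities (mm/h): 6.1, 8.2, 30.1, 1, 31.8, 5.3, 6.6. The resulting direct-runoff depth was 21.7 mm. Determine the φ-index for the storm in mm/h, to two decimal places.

φ ≈ 9.25 mm/h

Only the 2 blocks with intensity above φ contribute runoff: 30.1, 31.8 mm/h.
Σ(I−φ)·Δt = d  ⇒  (30.1+31.8 − 2φ)·0.5 = 21.7
φ = (61.90 − 21.7/0.5) / 2 = 9.25 mm/h.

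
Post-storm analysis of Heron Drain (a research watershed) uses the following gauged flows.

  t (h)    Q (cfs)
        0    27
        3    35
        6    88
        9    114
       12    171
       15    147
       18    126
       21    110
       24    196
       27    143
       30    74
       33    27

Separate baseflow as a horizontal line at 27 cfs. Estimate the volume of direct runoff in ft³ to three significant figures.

Direct-runoff ordinates (Q − Q_b): 0.0, 8.0, 61.0, 87.0, 144.0, 120.0, 99.0, 83.0, 169.0, 116.0, 47.0, 0.0 cfs.
ΣQ_DR = 934.0 cfs.
With Δt = 3 h = 10800 s, V = ΣQ_DR · Δt = 934.0 × 10800 = 1.01 × 10^7 ft³.

V ≈ 1.01 × 10^7 ft³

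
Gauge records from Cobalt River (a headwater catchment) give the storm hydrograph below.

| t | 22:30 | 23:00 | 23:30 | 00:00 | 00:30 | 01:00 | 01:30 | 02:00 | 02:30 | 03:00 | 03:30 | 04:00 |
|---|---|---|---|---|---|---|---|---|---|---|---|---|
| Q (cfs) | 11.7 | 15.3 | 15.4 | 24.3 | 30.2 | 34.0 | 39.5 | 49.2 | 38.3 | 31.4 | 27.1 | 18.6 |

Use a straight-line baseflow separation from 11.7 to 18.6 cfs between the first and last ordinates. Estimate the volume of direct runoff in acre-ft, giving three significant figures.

V ≈ 6.33 acre-ft

Direct-runoff ordinates (Q − Q_b): 0.00, 2.97, 2.45, 10.72, 15.99, 19.16, 24.04, 33.11, 21.58, 14.05, 9.13, 0.00 cfs.
ΣQ_DR = 153.2 cfs.
With Δt = 0.5 h = 1800 s, V = ΣQ_DR · Δt = 153.2 × 1800 = 2.76 × 10^5 ft³ = 6.33 acre-ft.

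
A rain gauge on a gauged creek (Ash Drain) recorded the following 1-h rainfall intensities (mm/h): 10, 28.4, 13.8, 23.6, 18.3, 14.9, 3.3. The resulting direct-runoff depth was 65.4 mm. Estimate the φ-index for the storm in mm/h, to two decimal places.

Only the 6 blocks with intensity above φ contribute runoff: 10, 28.4, 13.8, 23.6, 18.3, 14.9 mm/h.
Σ(I−φ)·Δt = d  ⇒  (10+28.4+13.8+23.6+18.3+14.9 − 6φ)·1 = 65.4
φ = (109.0 − 65.4/1) / 6 = 7.27 mm/h.

φ ≈ 7.27 mm/h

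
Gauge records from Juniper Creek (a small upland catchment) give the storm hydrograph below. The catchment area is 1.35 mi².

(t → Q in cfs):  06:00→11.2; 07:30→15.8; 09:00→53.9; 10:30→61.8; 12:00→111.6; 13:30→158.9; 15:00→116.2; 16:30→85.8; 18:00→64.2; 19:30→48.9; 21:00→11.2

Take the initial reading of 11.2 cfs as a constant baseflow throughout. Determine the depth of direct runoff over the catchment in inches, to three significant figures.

d ≈ 1.06 in

Direct runoff: 0.0, 4.6, 42.7, 50.6, 100.4, 147.7, 105.0, 74.6, 53.0, 37.7, 0.0 cfs; ΣQ_DR = 616.3 cfs.
V = ΣQ_DR · Δt = 616.3 × 5400 s = 3.328 × 10^6 ft³.
Over A = 1.35 mi², depth = V / A = 1.06 in.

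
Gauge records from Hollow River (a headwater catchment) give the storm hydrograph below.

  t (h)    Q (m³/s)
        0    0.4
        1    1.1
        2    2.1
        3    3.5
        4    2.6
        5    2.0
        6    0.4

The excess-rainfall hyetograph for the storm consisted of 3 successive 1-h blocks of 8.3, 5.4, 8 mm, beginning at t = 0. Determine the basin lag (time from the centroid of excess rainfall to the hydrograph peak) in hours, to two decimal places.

t_L ≈ 1.51 h

Centroid of excess rainfall: t_c = Σ P_i·t̄_i / ΣP_i = 1.4862 h (block centres at 0.5, 1.5, 2.5 h).
Hydrograph peak occurs at t = 3 h, so basin lag t_L = 3 − 1.4862 = 1.51 h.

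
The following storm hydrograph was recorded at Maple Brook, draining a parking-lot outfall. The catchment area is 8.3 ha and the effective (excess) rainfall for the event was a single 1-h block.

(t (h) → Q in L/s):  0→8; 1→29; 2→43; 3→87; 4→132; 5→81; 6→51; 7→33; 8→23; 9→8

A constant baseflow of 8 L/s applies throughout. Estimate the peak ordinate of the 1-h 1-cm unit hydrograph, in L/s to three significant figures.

Direct runoff: 0.0, 21.0, 35.0, 79.0, 124.0, 73.0, 43.0, 25.0, 15.0, 0.0 L/s; ΣQ_DR = 415.0 L/s, peak = 124.0 L/s.
Runoff depth d = ΣQ_DR·Δt / A = 415.0 × 3600 / (8.3 ha) = 18.00 mm.
The 1-cm UH is the DRH scaled by (10 mm)/d, so U_p = 124.0 × 10/18.00 = 68.9 L/s.

U_p ≈ 68.9 L/s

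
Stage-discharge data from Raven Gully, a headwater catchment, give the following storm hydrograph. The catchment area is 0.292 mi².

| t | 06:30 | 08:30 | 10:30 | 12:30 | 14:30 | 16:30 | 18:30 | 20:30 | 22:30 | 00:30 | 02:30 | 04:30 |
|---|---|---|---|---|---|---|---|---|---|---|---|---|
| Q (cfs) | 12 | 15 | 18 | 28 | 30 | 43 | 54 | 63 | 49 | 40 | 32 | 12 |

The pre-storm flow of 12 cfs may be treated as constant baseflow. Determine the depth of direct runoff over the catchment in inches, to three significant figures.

d ≈ 2.67 in

Direct runoff: 0.0, 3.0, 6.0, 16.0, 18.0, 31.0, 42.0, 51.0, 37.0, 28.0, 20.0, 0.0 cfs; ΣQ_DR = 252.0 cfs.
V = ΣQ_DR · Δt = 252.0 × 7200 s = 1.814 × 10^6 ft³.
Over A = 0.292 mi², depth = V / A = 2.67 in.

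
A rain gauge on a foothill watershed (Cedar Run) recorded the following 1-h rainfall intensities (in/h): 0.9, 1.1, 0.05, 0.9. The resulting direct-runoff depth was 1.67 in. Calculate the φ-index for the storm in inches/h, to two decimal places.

Only the 3 blocks with intensity above φ contribute runoff: 0.9, 1.1, 0.9 in/h.
Σ(I−φ)·Δt = d  ⇒  (0.9+1.1+0.9 − 3φ)·1 = 1.67
φ = (2.900 − 1.67/1) / 3 = 0.41 in/h.

φ ≈ 0.41 in/h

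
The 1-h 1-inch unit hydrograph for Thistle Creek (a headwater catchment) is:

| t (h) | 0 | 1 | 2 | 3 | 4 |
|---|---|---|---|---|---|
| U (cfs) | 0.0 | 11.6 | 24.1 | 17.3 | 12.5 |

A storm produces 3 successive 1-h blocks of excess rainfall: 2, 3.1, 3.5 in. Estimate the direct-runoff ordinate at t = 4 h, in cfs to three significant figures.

Q ≈ 163 cfs

By discrete convolution, Q_j = Σ (P_i / 1 in) · U_{j−i}.
At t = 4 h (j=4): Q = (2/1)·12.5 + (3.1/1)·17.3 + (3.5/1)·24.1 = 163 cfs.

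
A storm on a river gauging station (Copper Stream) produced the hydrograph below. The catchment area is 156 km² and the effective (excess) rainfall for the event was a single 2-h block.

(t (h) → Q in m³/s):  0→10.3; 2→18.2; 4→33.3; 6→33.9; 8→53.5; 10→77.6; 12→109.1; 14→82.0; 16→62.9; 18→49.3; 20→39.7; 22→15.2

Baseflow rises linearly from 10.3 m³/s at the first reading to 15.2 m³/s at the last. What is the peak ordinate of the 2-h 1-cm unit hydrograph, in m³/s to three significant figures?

Direct runoff: 0.00, 7.45, 22.11, 22.26, 41.42, 65.07, 96.13, 68.58, 49.04, 34.99, 24.95, 0.00 m³/s; ΣQ_DR = 432.0 m³/s, peak = 96.13 m³/s.
Runoff depth d = ΣQ_DR·Δt / A = 432.0 × 7200 / (156 km²) = 19.94 mm.
The 1-cm UH is the DRH scaled by (10 mm)/d, so U_p = 96.13 × 10/19.94 = 48.2 m³/s.

U_p ≈ 48.2 m³/s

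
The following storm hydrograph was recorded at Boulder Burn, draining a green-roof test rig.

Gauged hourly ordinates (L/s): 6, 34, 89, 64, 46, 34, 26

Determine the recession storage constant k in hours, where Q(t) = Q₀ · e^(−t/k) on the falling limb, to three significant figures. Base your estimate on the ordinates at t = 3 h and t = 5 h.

k ≈ 3.16 h

On the falling limb, Q drops from 64 to 34 L/s between t = 3 h and t = 5 h (Δt = 2 h).
k = −Δt / ln(Q₂/Q₁) = −2 / ln(34/64) = 3.16 h.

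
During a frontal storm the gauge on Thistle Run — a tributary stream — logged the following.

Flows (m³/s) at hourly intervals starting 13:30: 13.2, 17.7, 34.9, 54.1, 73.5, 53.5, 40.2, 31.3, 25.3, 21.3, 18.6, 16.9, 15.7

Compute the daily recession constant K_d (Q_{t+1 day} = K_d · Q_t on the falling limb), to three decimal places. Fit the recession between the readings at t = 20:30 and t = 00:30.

K_d ≈ 0.025

Between t = 20:30 and t = 00:30 the flow falls from 31.3 to 16.9 m³/s over 4×1 h = 4 h.
Per-interval ratio K = (16.9/31.3)^(1/4) = 0.8572; K_d = K^(24/1) = 0.025.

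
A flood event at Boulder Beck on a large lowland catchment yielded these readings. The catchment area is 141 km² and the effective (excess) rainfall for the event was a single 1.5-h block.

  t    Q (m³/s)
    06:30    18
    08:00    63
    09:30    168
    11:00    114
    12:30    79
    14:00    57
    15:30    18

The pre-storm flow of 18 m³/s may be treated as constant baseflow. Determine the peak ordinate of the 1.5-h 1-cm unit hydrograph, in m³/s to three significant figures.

Direct runoff: 0.0, 45.0, 150.0, 96.0, 61.0, 39.0, 0.0 m³/s; ΣQ_DR = 391.0 m³/s, peak = 150.0 m³/s.
Runoff depth d = ΣQ_DR·Δt / A = 391.0 × 5400 / (141 km²) = 14.97 mm.
The 1-cm UH is the DRH scaled by (10 mm)/d, so U_p = 150.0 × 10/14.97 = 100 m³/s.

U_p ≈ 100 m³/s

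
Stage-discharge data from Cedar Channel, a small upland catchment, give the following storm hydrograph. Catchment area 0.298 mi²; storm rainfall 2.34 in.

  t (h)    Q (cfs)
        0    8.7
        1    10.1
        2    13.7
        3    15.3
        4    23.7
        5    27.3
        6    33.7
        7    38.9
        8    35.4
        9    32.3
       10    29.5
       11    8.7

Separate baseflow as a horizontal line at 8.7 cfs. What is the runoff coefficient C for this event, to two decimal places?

ΣQ_DR = 172.9 cfs; V = ΣQ_DR·Δt = 6.224 × 10^5 ft³.
Runoff depth d = V / A = 0.8991 in.
C = d / P = 0.8991 / 2.34 = 0.38.

C ≈ 0.38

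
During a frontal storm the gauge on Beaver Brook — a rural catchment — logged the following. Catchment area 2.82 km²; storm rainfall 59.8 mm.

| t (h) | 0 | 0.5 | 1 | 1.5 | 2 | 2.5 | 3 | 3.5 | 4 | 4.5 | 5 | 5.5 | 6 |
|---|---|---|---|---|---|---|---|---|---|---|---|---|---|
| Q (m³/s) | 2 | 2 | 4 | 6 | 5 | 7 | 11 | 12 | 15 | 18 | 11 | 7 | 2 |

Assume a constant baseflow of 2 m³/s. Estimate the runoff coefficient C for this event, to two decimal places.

ΣQ_DR = 76.00 m³/s; V = ΣQ_DR·Δt = 1.368 × 10^5 m³.
Runoff depth d = V / A = 48.51 mm.
C = d / P = 48.51 / 59.8 = 0.81.

C ≈ 0.81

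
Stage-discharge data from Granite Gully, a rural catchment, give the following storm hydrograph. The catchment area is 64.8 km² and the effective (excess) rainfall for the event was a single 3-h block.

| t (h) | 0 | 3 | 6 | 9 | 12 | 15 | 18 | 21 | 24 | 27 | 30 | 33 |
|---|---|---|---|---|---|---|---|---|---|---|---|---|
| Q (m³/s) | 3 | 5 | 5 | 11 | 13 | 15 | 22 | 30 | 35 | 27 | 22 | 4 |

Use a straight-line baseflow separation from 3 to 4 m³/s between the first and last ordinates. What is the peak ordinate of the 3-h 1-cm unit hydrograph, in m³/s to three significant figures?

Direct runoff: 0.00, 1.91, 1.82, 7.73, 9.64, 11.55, 18.45, 26.36, 31.27, 23.18, 18.09, 0.00 m³/s; ΣQ_DR = 150.0 m³/s, peak = 31.27 m³/s.
Runoff depth d = ΣQ_DR·Δt / A = 150.0 × 10800 / (64.8 km²) = 25.00 mm.
The 1-cm UH is the DRH scaled by (10 mm)/d, so U_p = 31.27 × 10/25.00 = 12.5 m³/s.

U_p ≈ 12.5 m³/s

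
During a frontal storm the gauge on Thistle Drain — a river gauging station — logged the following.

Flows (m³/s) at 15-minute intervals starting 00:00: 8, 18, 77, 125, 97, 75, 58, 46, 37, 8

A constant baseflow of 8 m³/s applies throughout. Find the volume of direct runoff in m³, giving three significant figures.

Direct-runoff ordinates (Q − Q_b): 0.0, 10.0, 69.0, 117.0, 89.0, 67.0, 50.0, 38.0, 29.0, 0.0 m³/s.
ΣQ_DR = 469.0 m³/s.
With Δt = 0.25 h = 900 s, V = ΣQ_DR · Δt = 469.0 × 900 = 4.22 × 10^5 m³.

V ≈ 4.22 × 10^5 m³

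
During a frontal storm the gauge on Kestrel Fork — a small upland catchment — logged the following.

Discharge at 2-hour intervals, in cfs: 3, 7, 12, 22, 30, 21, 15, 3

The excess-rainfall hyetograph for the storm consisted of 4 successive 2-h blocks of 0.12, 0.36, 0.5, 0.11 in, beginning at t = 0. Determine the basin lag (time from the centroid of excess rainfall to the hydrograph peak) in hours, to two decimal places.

t_L ≈ 3.90 h

Centroid of excess rainfall: t_c = Σ P_i·t̄_i / ΣP_i = 4.1009 h (block centres at 1, 3, 5, 7 h).
Hydrograph peak occurs at t = 8 h, so basin lag t_L = 8 − 4.1009 = 3.90 h.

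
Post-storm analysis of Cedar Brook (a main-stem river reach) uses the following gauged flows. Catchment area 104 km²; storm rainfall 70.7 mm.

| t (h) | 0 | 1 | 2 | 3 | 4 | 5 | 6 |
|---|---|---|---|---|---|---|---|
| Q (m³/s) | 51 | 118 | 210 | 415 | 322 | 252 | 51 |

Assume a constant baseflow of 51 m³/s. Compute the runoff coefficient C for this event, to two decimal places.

ΣQ_DR = 1062 m³/s; V = ΣQ_DR·Δt = 3.823 × 10^6 m³.
Runoff depth d = V / A = 36.76 mm.
C = d / P = 36.76 / 70.7 = 0.52.

C ≈ 0.52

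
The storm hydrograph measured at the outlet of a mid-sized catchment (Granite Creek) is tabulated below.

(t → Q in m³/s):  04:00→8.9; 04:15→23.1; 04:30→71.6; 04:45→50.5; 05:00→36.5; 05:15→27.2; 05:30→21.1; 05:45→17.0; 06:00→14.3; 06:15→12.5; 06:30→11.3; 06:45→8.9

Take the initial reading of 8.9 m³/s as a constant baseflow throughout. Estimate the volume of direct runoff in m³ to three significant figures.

V ≈ 1.76 × 10^5 m³

Direct-runoff ordinates (Q − Q_b): 0.0, 14.2, 62.7, 41.6, 27.6, 18.3, 12.2, 8.1, 5.4, 3.6, 2.4, 0.0 m³/s.
ΣQ_DR = 196.1 m³/s.
With Δt = 0.25 h = 900 s, V = ΣQ_DR · Δt = 196.1 × 900 = 1.76 × 10^5 m³.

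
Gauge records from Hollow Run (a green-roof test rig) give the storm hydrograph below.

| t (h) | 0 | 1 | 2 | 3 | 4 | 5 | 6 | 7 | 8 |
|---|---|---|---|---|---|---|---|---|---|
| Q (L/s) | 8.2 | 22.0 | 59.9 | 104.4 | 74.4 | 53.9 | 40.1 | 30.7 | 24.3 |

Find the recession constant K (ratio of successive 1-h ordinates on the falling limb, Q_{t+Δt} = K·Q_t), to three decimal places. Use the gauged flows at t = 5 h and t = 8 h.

Using the recession-limb readings at t = 5 h and t = 8 h: Q falls from 53.9 to 24.3 L/s over 3 intervals.
K = (Q₂/Q₁)^(1/3) = (24.3/53.9)^(1/3) = 0.767.

K ≈ 0.767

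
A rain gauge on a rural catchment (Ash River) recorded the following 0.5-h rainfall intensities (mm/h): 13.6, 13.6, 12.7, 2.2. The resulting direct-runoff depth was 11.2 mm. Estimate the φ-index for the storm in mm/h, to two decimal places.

Only the 3 blocks with intensity above φ contribute runoff: 13.6, 13.6, 12.7 mm/h.
Σ(I−φ)·Δt = d  ⇒  (13.6+13.6+12.7 − 3φ)·0.5 = 11.2
φ = (39.90 − 11.2/0.5) / 3 = 5.83 mm/h.

φ ≈ 5.83 mm/h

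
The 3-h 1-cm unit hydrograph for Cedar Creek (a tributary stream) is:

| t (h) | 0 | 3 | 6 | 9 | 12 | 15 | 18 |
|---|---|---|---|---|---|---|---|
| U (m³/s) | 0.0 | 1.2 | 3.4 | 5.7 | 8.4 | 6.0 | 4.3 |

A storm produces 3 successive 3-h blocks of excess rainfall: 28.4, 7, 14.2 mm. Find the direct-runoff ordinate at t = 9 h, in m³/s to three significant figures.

Q ≈ 20.3 m³/s

By discrete convolution, Q_j = Σ (P_i / 10 mm) · U_{j−i}.
At t = 9 h (j=3): Q = (28.4/10)·5.7 + (7/10)·3.4 + (14.2/10)·1.2 = 20.3 m³/s.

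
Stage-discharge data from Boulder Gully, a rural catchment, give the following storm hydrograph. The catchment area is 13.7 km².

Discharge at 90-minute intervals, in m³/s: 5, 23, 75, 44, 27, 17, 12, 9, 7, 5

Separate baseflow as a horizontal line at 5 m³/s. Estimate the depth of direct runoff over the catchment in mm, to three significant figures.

d ≈ 68.6 mm

Direct runoff: 0.0, 18.0, 70.0, 39.0, 22.0, 12.0, 7.0, 4.0, 2.0, 0.0 m³/s; ΣQ_DR = 174.0 m³/s.
V = ΣQ_DR · Δt = 174.0 × 5400 s = 9.396 × 10^5 m³.
Over A = 13.7 km², depth = V / A = 68.6 mm.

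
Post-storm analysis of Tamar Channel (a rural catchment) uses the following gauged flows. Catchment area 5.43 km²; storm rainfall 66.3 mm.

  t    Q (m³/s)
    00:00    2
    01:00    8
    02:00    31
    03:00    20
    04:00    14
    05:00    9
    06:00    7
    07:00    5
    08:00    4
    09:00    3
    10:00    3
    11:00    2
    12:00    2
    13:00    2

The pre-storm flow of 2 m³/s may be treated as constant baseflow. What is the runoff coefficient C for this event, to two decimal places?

ΣQ_DR = 84.00 m³/s; V = ΣQ_DR·Δt = 3.024 × 10^5 m³.
Runoff depth d = V / A = 55.69 mm.
C = d / P = 55.69 / 66.3 = 0.84.

C ≈ 0.84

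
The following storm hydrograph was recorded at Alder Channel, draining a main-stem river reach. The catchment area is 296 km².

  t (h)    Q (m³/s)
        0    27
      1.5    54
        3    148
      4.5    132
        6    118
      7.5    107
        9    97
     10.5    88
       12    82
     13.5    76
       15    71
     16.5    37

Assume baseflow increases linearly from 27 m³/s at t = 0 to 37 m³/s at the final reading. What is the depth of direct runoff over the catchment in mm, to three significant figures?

d ≈ 11.9 mm

Direct runoff: 0.00, 26.09, 119.18, 102.27, 87.36, 75.45, 64.55, 54.64, 47.73, 40.82, 34.91, 0.00 m³/s; ΣQ_DR = 653.0 m³/s.
V = ΣQ_DR · Δt = 653.0 × 5400 s = 3.526 × 10^6 m³.
Over A = 296 km², depth = V / A = 11.9 mm.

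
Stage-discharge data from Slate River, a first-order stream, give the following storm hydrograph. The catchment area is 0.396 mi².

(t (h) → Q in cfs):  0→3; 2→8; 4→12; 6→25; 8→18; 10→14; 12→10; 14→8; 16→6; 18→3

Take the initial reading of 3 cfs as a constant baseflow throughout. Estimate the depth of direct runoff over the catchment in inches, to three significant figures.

Direct runoff: 0.0, 5.0, 9.0, 22.0, 15.0, 11.0, 7.0, 5.0, 3.0, 0.0 cfs; ΣQ_DR = 77.00 cfs.
V = ΣQ_DR · Δt = 77.00 × 7200 s = 5.544 × 10^5 ft³.
Over A = 0.396 mi², depth = V / A = 0.603 in.

d ≈ 0.603 in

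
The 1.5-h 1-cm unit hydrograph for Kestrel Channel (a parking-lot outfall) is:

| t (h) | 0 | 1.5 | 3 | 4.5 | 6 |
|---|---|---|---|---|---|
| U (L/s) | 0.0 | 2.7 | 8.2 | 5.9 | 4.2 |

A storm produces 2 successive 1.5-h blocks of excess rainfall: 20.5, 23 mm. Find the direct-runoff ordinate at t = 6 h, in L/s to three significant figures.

Q ≈ 22.2 L/s

By discrete convolution, Q_j = Σ (P_i / 10 mm) · U_{j−i}.
At t = 6 h (j=4): Q = (20.5/10)·4.2 + (23/10)·5.9 = 22.2 L/s.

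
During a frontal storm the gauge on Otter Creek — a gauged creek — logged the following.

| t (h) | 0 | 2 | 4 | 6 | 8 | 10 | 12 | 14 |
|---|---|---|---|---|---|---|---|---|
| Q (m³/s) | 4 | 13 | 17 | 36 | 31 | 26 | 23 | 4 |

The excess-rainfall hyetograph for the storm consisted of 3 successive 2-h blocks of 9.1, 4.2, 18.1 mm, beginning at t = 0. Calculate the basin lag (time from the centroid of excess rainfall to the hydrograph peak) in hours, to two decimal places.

t_L ≈ 2.43 h

Centroid of excess rainfall: t_c = Σ P_i·t̄_i / ΣP_i = 3.5732 h (block centres at 1, 3, 5 h).
Hydrograph peak occurs at t = 6 h, so basin lag t_L = 6 − 3.5732 = 2.43 h.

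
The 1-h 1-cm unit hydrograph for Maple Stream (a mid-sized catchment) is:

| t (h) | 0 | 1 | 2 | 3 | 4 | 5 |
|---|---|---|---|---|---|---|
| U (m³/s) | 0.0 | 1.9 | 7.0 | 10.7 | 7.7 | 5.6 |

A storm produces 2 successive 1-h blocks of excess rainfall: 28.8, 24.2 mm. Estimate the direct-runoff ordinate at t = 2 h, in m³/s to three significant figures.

Q ≈ 24.8 m³/s

By discrete convolution, Q_j = Σ (P_i / 10 mm) · U_{j−i}.
At t = 2 h (j=2): Q = (28.8/10)·7.0 + (24.2/10)·1.9 = 24.8 m³/s.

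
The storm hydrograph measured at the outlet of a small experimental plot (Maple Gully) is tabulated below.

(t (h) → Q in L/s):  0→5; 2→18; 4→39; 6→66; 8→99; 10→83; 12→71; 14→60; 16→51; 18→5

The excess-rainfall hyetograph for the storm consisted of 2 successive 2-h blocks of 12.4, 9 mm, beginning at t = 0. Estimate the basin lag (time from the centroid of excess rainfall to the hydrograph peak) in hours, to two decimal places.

t_L ≈ 6.16 h

Centroid of excess rainfall: t_c = Σ P_i·t̄_i / ΣP_i = 1.8411 h (block centres at 1, 3 h).
Hydrograph peak occurs at t = 8 h, so basin lag t_L = 8 − 1.8411 = 6.16 h.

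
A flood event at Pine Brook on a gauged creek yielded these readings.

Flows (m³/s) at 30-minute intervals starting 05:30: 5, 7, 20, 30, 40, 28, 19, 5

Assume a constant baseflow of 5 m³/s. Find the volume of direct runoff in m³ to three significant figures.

Direct-runoff ordinates (Q − Q_b): 0.0, 2.0, 15.0, 25.0, 35.0, 23.0, 14.0, 0.0 m³/s.
ΣQ_DR = 114.0 m³/s.
With Δt = 0.5 h = 1800 s, V = ΣQ_DR · Δt = 114.0 × 1800 = 2.05 × 10^5 m³.

V ≈ 2.05 × 10^5 m³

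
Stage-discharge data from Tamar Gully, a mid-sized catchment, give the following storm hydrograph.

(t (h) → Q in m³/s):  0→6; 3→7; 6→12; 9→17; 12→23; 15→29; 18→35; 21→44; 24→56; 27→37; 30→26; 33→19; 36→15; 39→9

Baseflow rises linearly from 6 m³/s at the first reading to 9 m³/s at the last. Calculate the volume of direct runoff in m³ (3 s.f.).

Direct-runoff ordinates (Q − Q_b): 0.00, 0.77, 5.54, 10.31, 16.08, 21.85, 27.62, 36.38, 48.15, 28.92, 17.69, 10.46, 6.23, 0.00 m³/s.
ΣQ_DR = 230.0 m³/s.
With Δt = 3 h = 10800 s, V = ΣQ_DR · Δt = 230.0 × 10800 = 2.48 × 10^6 m³.

V ≈ 2.48 × 10^6 m³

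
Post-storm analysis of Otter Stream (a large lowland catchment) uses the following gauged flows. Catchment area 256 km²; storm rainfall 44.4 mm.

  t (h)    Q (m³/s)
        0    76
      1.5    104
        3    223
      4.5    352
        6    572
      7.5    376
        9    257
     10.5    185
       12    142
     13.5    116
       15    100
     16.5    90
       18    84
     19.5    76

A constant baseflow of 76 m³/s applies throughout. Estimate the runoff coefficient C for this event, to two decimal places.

C ≈ 0.80

ΣQ_DR = 1689 m³/s; V = ΣQ_DR·Δt = 9.121 × 10^6 m³.
Runoff depth d = V / A = 35.63 mm.
C = d / P = 35.63 / 44.4 = 0.80.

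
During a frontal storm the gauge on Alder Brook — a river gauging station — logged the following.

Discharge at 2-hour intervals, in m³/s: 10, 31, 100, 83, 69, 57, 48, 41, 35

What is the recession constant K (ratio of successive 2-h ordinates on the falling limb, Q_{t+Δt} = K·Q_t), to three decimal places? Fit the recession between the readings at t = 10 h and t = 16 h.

Using the recession-limb readings at t = 10 h and t = 16 h: Q falls from 57 to 35 m³/s over 3 intervals.
K = (Q₂/Q₁)^(1/3) = (35/57)^(1/3) = 0.850.

K ≈ 0.850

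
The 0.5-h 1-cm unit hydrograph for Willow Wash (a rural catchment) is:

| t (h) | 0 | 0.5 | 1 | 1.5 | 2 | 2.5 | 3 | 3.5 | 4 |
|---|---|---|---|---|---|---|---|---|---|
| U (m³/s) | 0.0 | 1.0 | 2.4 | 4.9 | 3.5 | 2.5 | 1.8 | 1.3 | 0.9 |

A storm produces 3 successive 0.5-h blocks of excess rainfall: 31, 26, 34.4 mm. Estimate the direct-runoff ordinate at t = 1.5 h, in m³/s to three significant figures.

Q ≈ 24.9 m³/s

By discrete convolution, Q_j = Σ (P_i / 10 mm) · U_{j−i}.
At t = 1.5 h (j=3): Q = (31/10)·4.9 + (26/10)·2.4 + (34.4/10)·1.0 = 24.9 m³/s.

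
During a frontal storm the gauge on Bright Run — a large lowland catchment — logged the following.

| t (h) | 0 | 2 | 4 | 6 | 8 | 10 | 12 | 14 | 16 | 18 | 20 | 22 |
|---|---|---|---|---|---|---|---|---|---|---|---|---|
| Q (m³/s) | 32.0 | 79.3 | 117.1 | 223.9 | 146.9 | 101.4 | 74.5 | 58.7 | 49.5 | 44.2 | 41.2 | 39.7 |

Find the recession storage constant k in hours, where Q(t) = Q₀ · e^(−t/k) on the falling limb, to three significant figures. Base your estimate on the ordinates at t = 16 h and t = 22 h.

On the falling limb, Q drops from 49.5 to 39.7 m³/s between t = 16 h and t = 22 h (Δt = 6 h).
k = −Δt / ln(Q₂/Q₁) = −6 / ln(39.7/49.5) = 27.2 h.

k ≈ 27.2 h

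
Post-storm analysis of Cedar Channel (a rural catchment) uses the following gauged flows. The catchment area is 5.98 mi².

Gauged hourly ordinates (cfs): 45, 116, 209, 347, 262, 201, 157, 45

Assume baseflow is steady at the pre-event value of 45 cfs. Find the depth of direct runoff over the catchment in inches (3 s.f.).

Direct runoff: 0.0, 71.0, 164.0, 302.0, 217.0, 156.0, 112.0, 0.0 cfs; ΣQ_DR = 1022 cfs.
V = ΣQ_DR · Δt = 1022 × 3600 s = 3.679 × 10^6 ft³.
Over A = 5.98 mi², depth = V / A = 0.265 in.

d ≈ 0.265 in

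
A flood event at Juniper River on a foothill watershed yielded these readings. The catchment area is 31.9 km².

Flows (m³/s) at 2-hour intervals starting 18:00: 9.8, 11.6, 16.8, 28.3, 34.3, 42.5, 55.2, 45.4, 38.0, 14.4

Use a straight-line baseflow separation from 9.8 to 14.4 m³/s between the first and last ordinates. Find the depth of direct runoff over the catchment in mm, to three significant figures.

d ≈ 39.6 mm

Direct runoff: 0.00, 1.29, 5.98, 16.97, 22.46, 30.14, 42.33, 32.02, 24.11, 0.00 m³/s; ΣQ_DR = 175.3 m³/s.
V = ΣQ_DR · Δt = 175.3 × 7200 s = 1.262 × 10^6 m³.
Over A = 31.9 km², depth = V / A = 39.6 mm.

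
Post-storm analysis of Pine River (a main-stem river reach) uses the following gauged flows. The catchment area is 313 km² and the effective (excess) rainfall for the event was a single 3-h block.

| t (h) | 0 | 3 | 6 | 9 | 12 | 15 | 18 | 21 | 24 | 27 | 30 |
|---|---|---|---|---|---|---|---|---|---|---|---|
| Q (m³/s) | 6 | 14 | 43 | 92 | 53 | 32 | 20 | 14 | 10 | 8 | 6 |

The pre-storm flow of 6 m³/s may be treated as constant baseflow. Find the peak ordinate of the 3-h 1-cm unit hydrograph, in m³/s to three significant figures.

Direct runoff: 0.0, 8.0, 37.0, 86.0, 47.0, 26.0, 14.0, 8.0, 4.0, 2.0, 0.0 m³/s; ΣQ_DR = 232.0 m³/s, peak = 86.0 m³/s.
Runoff depth d = ΣQ_DR·Δt / A = 232.0 × 10800 / (313 km²) = 8.005 mm.
The 1-cm UH is the DRH scaled by (10 mm)/d, so U_p = 86.0 × 10/8.005 = 107 m³/s.

U_p ≈ 107 m³/s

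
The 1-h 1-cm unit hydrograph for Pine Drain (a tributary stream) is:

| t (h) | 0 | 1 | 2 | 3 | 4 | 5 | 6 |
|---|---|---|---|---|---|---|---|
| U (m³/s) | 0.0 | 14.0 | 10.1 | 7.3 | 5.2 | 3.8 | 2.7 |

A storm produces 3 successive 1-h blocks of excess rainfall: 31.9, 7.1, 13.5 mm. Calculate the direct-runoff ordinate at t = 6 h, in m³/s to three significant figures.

Q ≈ 18.3 m³/s

By discrete convolution, Q_j = Σ (P_i / 10 mm) · U_{j−i}.
At t = 6 h (j=6): Q = (31.9/10)·2.7 + (7.1/10)·3.8 + (13.5/10)·5.2 = 18.3 m³/s.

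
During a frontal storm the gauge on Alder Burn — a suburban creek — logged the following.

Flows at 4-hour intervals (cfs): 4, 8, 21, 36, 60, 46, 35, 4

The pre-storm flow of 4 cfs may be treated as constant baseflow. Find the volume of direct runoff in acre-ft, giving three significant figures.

V ≈ 60.2 acre-ft

Direct-runoff ordinates (Q − Q_b): 0.0, 4.0, 17.0, 32.0, 56.0, 42.0, 31.0, 0.0 cfs.
ΣQ_DR = 182.0 cfs.
With Δt = 4 h = 14400 s, V = ΣQ_DR · Δt = 182.0 × 14400 = 2.62 × 10^6 ft³ = 60.2 acre-ft.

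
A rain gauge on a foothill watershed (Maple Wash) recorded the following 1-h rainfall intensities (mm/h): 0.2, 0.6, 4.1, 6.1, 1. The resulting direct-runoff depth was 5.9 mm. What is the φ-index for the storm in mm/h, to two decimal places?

φ ≈ 2.15 mm/h

Only the 2 blocks with intensity above φ contribute runoff: 4.1, 6.1 mm/h.
Σ(I−φ)·Δt = d  ⇒  (4.1+6.1 − 2φ)·1 = 5.9
φ = (10.20 − 5.9/1) / 2 = 2.15 mm/h.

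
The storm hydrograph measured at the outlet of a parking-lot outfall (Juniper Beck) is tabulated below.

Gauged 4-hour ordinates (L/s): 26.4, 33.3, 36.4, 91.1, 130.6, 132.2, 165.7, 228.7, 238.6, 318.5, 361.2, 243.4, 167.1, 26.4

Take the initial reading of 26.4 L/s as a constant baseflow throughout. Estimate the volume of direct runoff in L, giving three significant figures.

Direct-runoff ordinates (Q − Q_b): 0.0, 6.9, 10.0, 64.7, 104.2, 105.8, 139.3, 202.3, 212.2, 292.1, 334.8, 217.0, 140.7, 0.0 L/s.
ΣQ_DR = 1830 L/s.
With Δt = 4 h = 14400 s, V = ΣQ_DR · Δt = 1830 × 14400 = 2.64 × 10^7 L.

V ≈ 2.64 × 10^7 L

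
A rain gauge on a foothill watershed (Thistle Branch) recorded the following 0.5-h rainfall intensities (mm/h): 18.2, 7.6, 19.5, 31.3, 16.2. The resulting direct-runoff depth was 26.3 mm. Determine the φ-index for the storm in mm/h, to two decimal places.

φ ≈ 8.15 mm/h

Only the 4 blocks with intensity above φ contribute runoff: 18.2, 19.5, 31.3, 16.2 mm/h.
Σ(I−φ)·Δt = d  ⇒  (18.2+19.5+31.3+16.2 − 4φ)·0.5 = 26.3
φ = (85.20 − 26.3/0.5) / 4 = 8.15 mm/h.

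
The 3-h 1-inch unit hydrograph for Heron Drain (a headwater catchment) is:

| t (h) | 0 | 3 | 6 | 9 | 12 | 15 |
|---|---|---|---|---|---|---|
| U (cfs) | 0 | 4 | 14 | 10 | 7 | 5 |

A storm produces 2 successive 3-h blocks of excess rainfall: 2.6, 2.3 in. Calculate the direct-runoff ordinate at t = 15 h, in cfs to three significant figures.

Q ≈ 29.1 cfs

By discrete convolution, Q_j = Σ (P_i / 1 in) · U_{j−i}.
At t = 15 h (j=5): Q = (2.6/1)·5 + (2.3/1)·7 = 29.1 cfs.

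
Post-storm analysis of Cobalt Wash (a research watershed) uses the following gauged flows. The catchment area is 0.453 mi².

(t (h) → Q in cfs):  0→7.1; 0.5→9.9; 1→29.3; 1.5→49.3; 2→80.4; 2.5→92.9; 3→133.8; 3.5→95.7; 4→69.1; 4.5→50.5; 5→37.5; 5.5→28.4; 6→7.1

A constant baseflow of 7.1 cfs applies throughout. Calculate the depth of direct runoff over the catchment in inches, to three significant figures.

Direct runoff: 0.0, 2.8, 22.2, 42.2, 73.3, 85.8, 126.7, 88.6, 62.0, 43.4, 30.4, 21.3, 0.0 cfs; ΣQ_DR = 598.7 cfs.
V = ΣQ_DR · Δt = 598.7 × 1800 s = 1.078 × 10^6 ft³.
Over A = 0.453 mi², depth = V / A = 1.02 in.

d ≈ 1.02 in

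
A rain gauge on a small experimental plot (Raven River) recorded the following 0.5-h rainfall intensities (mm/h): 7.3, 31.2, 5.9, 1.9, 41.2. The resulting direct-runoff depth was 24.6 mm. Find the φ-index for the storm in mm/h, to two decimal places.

φ ≈ 11.60 mm/h

Only the 2 blocks with intensity above φ contribute runoff: 31.2, 41.2 mm/h.
Σ(I−φ)·Δt = d  ⇒  (31.2+41.2 − 2φ)·0.5 = 24.6
φ = (72.40 − 24.6/0.5) / 2 = 11.60 mm/h.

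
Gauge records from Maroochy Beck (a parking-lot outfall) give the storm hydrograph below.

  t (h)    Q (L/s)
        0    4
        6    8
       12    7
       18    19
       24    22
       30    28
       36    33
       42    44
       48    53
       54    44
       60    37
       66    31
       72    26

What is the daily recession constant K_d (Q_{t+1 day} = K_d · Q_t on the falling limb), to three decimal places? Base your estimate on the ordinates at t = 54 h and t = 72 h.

Between t = 54 h and t = 72 h the flow falls from 44 to 26 L/s over 3×6 h = 18 h.
Per-interval ratio K = (26/44)^(1/3) = 0.8392; K_d = K^(24/6) = 0.496.

K_d ≈ 0.496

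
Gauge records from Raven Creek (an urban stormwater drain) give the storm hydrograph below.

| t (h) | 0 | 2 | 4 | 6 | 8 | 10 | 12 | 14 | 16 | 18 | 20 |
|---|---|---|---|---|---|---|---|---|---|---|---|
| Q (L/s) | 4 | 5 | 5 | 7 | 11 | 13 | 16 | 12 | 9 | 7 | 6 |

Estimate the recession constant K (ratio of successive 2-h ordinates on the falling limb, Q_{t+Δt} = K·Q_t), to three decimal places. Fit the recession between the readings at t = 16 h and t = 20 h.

Using the recession-limb readings at t = 16 h and t = 20 h: Q falls from 9 to 6 L/s over 2 intervals.
K = (Q₂/Q₁)^(1/2) = (6/9)^(1/2) = 0.816.

K ≈ 0.816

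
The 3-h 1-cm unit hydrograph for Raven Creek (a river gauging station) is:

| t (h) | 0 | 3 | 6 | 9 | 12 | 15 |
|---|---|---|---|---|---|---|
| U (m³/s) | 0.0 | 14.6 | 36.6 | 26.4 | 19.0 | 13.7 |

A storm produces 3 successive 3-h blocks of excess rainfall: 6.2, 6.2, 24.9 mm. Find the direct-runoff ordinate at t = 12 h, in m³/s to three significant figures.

Q ≈ 119 m³/s

By discrete convolution, Q_j = Σ (P_i / 10 mm) · U_{j−i}.
At t = 12 h (j=4): Q = (6.2/10)·19.0 + (6.2/10)·26.4 + (24.9/10)·36.6 = 119 m³/s.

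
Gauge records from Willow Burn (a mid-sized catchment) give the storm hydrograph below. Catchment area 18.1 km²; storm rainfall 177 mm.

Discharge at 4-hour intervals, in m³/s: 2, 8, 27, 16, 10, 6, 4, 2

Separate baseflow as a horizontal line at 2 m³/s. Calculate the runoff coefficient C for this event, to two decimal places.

ΣQ_DR = 59.00 m³/s; V = ΣQ_DR·Δt = 8.496 × 10^5 m³.
Runoff depth d = V / A = 46.94 mm.
C = d / P = 46.94 / 177 = 0.27.

C ≈ 0.27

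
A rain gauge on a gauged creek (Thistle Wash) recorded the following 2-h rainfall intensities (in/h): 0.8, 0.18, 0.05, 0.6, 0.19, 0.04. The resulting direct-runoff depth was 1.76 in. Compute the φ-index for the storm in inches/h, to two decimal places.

φ ≈ 0.26 in/h

Only the 2 blocks with intensity above φ contribute runoff: 0.8, 0.6 in/h.
Σ(I−φ)·Δt = d  ⇒  (0.8+0.6 − 2φ)·2 = 1.76
φ = (1.400 − 1.76/2) / 2 = 0.26 in/h.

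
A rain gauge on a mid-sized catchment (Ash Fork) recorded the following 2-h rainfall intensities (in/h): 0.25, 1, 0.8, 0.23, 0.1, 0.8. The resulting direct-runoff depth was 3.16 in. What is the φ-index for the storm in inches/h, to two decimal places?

φ ≈ 0.34 in/h

Only the 3 blocks with intensity above φ contribute runoff: 1, 0.8, 0.8 in/h.
Σ(I−φ)·Δt = d  ⇒  (1+0.8+0.8 − 3φ)·2 = 3.16
φ = (2.600 − 3.16/2) / 3 = 0.34 in/h.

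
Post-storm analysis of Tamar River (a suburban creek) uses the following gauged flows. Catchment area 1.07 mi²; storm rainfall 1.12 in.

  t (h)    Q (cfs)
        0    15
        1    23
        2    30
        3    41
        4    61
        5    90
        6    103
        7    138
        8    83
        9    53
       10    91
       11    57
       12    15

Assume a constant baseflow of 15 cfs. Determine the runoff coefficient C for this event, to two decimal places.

C ≈ 0.78

ΣQ_DR = 605.0 cfs; V = ΣQ_DR·Δt = 2.178 × 10^6 ft³.
Runoff depth d = V / A = 0.8762 in.
C = d / P = 0.8762 / 1.12 = 0.78.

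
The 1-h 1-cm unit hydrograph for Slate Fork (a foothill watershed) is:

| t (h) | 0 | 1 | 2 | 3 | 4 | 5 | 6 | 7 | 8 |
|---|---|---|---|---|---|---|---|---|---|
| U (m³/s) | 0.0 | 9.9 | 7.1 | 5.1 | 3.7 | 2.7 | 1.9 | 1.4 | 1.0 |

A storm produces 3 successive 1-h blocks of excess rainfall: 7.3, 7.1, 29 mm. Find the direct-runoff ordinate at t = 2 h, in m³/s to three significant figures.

By discrete convolution, Q_j = Σ (P_i / 10 mm) · U_{j−i}.
At t = 2 h (j=2): Q = (7.3/10)·7.1 + (7.1/10)·9.9 + (29/10)·0.0 = 12.2 m³/s.

Q ≈ 12.2 m³/s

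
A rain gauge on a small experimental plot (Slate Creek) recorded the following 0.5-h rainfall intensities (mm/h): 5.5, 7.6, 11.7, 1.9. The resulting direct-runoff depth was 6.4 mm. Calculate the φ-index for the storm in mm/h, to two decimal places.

Only the 3 blocks with intensity above φ contribute runoff: 5.5, 7.6, 11.7 mm/h.
Σ(I−φ)·Δt = d  ⇒  (5.5+7.6+11.7 − 3φ)·0.5 = 6.4
φ = (24.80 − 6.4/0.5) / 3 = 4.00 mm/h.

φ ≈ 4.00 mm/h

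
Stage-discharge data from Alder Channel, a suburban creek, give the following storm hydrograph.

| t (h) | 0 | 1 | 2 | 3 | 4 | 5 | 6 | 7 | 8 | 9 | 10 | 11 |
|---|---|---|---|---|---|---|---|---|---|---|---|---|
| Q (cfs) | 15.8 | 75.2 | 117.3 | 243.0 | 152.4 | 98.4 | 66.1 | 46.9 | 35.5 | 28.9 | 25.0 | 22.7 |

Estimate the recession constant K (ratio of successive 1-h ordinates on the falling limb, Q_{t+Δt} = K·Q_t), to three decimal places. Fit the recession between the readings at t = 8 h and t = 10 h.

K ≈ 0.839

Using the recession-limb readings at t = 8 h and t = 10 h: Q falls from 35.5 to 25.0 cfs over 2 intervals.
K = (Q₂/Q₁)^(1/2) = (25.0/35.5)^(1/2) = 0.839.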